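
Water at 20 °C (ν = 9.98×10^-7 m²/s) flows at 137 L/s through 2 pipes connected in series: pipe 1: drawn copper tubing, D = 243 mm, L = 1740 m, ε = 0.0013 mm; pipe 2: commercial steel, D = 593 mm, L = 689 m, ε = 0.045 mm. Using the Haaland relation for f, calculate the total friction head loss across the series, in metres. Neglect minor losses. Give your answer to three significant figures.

Pipe 1: V = 2.954 m/s, Re = 7.19×10^5, ε/D = 5.35×10^-6, f = 0.01233, h_1 = f(L/D)V²/2g = 39.27 m
Pipe 2: V = 0.4960 m/s, Re = 2.95×10^5, ε/D = 7.59×10^-5, f = 0.01506, h_2 = f(L/D)V²/2g = 0.2194 m
Series → Q common, losses add: H = Σh = 39.48 m

H ≈ 39.5 m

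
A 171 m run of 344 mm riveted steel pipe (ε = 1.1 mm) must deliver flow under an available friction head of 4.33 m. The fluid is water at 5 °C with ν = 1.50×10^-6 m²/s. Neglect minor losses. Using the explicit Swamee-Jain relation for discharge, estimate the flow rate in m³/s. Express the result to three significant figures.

Q ≈ 0.234 m³/s

Swamee-Jain (Type II): Q = -0.965·√(gD⁵h_f/L)·ln[ε/(3.7D) + √(3.17ν²L/(gD³h_f))]
√(gD⁵h_f/L) = √(9.81·0.344⁵·4.33/171) = 0.03459
ε/(3.7D) = 8.64×10^-4; √(3.17ν²L/(gD³h_f)) = 2.66×10^-5
Q = -0.965·0.03459·ln(8.908×10^-4) = 0.2345 m³/s
Check: V = 2.52 m/s, Re = 5.79×10^5, f = 0.02696, h_f = 4.35 m ≈ 4.33 m ✓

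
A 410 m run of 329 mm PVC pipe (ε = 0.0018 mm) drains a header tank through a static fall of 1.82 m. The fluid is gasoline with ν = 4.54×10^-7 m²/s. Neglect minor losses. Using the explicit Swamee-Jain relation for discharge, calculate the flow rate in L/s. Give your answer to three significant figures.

Swamee-Jain (Type II): Q = -0.965·√(gD⁵h_f/L)·ln[ε/(3.7D) + √(3.17ν²L/(gD³h_f))]
√(gD⁵h_f/L) = √(9.81·0.329⁵·1.82/410) = 0.01296
ε/(3.7D) = 1.48×10^-6; √(3.17ν²L/(gD³h_f)) = 2.05×10^-5
Q = -0.965·0.01296·ln(2.201×10^-5) = 0.1341 m³/s
Check: V = 1.58 m/s, Re = 1.14×10^6, f = 0.01150, h_f = 1.82 m ≈ 1.82 m ✓

Q ≈ 134 L/s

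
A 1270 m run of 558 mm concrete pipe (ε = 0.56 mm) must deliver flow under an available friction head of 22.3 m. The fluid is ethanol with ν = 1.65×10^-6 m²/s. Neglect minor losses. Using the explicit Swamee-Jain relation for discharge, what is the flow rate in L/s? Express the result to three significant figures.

Swamee-Jain (Type II): Q = -0.965·√(gD⁵h_f/L)·ln[ε/(3.7D) + √(3.17ν²L/(gD³h_f))]
√(gD⁵h_f/L) = √(9.81·0.558⁵·22.3/1270) = 0.09653
ε/(3.7D) = 2.71×10^-4; √(3.17ν²L/(gD³h_f)) = 1.70×10^-5
Q = -0.965·0.09653·ln(2.882×10^-4) = 0.7594 m³/s
Check: V = 3.11 m/s, Re = 1.05×10^6, f = 0.02003, h_f = 22.4 m ≈ 22.3 m ✓

Q ≈ 759 L/s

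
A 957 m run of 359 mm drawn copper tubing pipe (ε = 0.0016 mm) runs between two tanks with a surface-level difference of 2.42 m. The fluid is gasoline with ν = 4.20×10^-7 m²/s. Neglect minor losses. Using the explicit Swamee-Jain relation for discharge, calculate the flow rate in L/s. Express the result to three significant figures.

Swamee-Jain (Type II): Q = -0.965·√(gD⁵h_f/L)·ln[ε/(3.7D) + √(3.17ν²L/(gD³h_f))]
√(gD⁵h_f/L) = √(9.81·0.359⁵·2.42/957) = 0.01216
ε/(3.7D) = 1.20×10^-6; √(3.17ν²L/(gD³h_f)) = 2.21×10^-5
Q = -0.965·0.01216·ln(2.328×10^-5) = 0.1252 m³/s
Check: V = 1.24 m/s, Re = 1.06×10^6, f = 0.01161, h_f = 2.41 m ≈ 2.42 m ✓

Q ≈ 125 L/s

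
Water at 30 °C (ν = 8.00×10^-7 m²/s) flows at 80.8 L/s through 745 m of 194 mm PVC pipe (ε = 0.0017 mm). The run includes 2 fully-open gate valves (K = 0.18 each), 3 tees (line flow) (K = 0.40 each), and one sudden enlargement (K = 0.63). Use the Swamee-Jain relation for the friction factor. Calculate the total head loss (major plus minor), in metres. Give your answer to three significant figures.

V = 4Q/(πD²) = 2.733 m/s; V²/2g = 0.3808 m
Re = 6.63×10^5, ε/D = 8.76×10^-6 → f = 0.01262 (Swamee-Jain)
Major: h_f = f(L/D)·V²/2g = 0.01262·3840·0.3808 = 18.46 m
Minor: ΣK = 2.19; h_m = ΣK·V²/2g = 0.8340 m
Total H_L = 18.46 + 0.8340 = 19.29 m

H_L ≈ 19.3 m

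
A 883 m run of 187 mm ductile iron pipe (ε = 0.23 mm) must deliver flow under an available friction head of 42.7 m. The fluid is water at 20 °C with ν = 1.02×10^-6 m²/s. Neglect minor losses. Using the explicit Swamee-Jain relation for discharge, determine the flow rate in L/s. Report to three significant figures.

Q ≈ 79.6 L/s

Swamee-Jain (Type II): Q = -0.965·√(gD⁵h_f/L)·ln[ε/(3.7D) + √(3.17ν²L/(gD³h_f))]
√(gD⁵h_f/L) = √(9.81·0.187⁵·42.7/883) = 0.01042
ε/(3.7D) = 3.32×10^-4; √(3.17ν²L/(gD³h_f)) = 3.26×10^-5
Q = -0.965·0.01042·ln(3.650×10^-4) = 0.07956 m³/s
Check: V = 2.90 m/s, Re = 5.31×10^5, f = 0.02127, h_f = 42.9 m ≈ 42.7 m ✓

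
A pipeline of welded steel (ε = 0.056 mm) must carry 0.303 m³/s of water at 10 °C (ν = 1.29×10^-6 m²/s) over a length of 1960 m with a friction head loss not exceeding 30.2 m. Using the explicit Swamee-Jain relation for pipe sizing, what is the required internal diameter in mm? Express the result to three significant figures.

D ≈ 376 mm

Swamee-Jain (Type III): D = 0.66·[ε^1.25·(LQ²/(gh_f))^4.75 + ν·Q^9.4·(L/(gh_f))^5.2]^0.04
LQ²/(gh_f) = 0.6074; L/(gh_f) = 6.616
Term 1 = ε^1.25·(…)^4.75 = 4.54×10^-7; Term 2 = ν·Q^9.4·(…)^5.2 = 3.19×10^-7
D = 0.66·(4.54×10^-7 + 3.19×10^-7)^0.04 = 0.3759 m = 376 mm
Check: V = 2.73 m/s, Re = 7.96×10^5, f = 0.01441, h_f = 28.6 m ≈ 30.2 m ✓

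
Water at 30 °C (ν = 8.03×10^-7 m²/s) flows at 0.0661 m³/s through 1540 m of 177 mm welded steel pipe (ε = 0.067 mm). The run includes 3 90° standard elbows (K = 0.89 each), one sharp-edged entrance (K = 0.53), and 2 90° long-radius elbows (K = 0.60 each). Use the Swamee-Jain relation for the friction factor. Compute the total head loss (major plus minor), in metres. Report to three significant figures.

V = 4Q/(πD²) = 2.686 m/s; V²/2g = 0.3678 m
Re = 5.92×10^5, ε/D = 3.79×10^-4 → f = 0.01680 (Swamee-Jain)
Major: h_f = f(L/D)·V²/2g = 0.01680·8701·0.3678 = 53.77 m
Minor: ΣK = 4.40; h_m = ΣK·V²/2g = 1.618 m
Total H_L = 53.77 + 1.618 = 55.39 m

H_L ≈ 55.4 m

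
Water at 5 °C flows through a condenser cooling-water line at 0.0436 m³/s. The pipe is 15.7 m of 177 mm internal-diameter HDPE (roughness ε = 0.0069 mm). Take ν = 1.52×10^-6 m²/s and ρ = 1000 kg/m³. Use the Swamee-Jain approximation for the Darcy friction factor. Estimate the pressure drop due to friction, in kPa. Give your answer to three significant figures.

Δp ≈ 2.20 kPa

V = 4Q/(πD²) = 4·0.0436/(π·0.177²) = 1.772 m/s
Re = VD/ν = 1.772·0.177/1.52×10^-6 = 2.06×10^5 → turbulent
ε/D = 0.0069/177 = 3.90×10^-5
Swamee-Jain: f = 0.01580
h_f = f(L/D)V²/(2g) = 0.01580·(15.7/0.177)·1.772²/(2·9.81) = 0.2242 m
Δp = ρg·h_f = 1000·9.81·0.2242 = 2.200 kPa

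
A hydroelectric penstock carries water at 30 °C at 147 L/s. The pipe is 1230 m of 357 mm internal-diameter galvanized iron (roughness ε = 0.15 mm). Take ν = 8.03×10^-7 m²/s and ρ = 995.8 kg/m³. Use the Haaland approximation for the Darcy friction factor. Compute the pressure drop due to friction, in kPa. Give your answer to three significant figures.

Δp ≈ 62.3 kPa

V = 4Q/(πD²) = 4·0.147/(π·0.357²) = 1.469 m/s
Re = VD/ν = 1.469·0.357/8.03×10^-7 = 6.53×10^5 → turbulent
ε/D = 0.15/357 = 4.20×10^-4
Haaland: f = 0.01684
h_f = f(L/D)V²/(2g) = 0.01684·(1230/0.357)·1.469²/(2·9.81) = 6.378 m
Δp = ρg·h_f = 995.8·9.81·6.378 = 62.31 kPa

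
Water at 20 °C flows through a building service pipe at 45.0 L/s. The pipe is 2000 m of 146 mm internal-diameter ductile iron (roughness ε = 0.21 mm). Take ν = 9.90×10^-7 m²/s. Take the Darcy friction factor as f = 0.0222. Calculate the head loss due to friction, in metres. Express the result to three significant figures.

V = 4Q/(πD²) = 4·0.0450/(π·0.146²) = 2.688 m/s
h_f = f(L/D)V²/(2g) = 0.02220·(2000/0.146)·2.688²/(2·9.81) = 112.0 m

h_f ≈ 112 m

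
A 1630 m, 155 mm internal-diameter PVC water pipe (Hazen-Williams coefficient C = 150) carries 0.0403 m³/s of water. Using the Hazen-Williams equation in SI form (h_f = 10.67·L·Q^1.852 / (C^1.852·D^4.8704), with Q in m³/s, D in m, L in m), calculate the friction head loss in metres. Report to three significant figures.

h_f ≈ 37.2 m

h_f = 10.67·1630·0.0403^1.852 / (150^1.852·0.155^4.8704) = 37.21 m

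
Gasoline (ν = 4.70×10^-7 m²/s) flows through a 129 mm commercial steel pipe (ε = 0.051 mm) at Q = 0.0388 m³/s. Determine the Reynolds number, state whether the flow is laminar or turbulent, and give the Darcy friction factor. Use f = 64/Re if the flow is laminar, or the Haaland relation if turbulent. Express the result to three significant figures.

V = 4Q/(πD²) = 2.969 m/s
Re = VD/ν = 2.969·0.129/4.70×10^-7 = 8.15×10^5
Re > 4000 → turbulent; ε/D = 3.95×10^-4
Haaland: f = 0.01652

Re ≈ 8.15×10^5; turbulent; f ≈ 0.0165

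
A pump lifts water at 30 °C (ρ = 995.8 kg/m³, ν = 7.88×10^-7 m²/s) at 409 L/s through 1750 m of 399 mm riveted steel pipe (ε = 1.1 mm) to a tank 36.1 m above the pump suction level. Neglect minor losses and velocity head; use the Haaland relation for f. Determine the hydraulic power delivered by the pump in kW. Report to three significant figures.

P_hyd ≈ 390 kW

V = 4Q/(πD²) = 3.271 m/s; Re = 1.66×10^6; ε/D = 0.00276; f = 0.02568
h_f = f(L/D)V²/2g = 61.43 m
Total head H = z + h_f = 36.1 + 61.43 = 97.53 m
P_hyd = ρgQH = 995.8·9.81·0.409·97.53 = 389.7 kW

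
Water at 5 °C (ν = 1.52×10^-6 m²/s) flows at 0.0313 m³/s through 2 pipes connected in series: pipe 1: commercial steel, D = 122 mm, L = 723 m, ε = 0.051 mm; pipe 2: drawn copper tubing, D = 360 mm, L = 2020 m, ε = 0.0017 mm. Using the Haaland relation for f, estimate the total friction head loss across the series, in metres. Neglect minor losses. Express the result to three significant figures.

Pipe 1: V = 2.678 m/s, Re = 2.15×10^5, ε/D = 4.18×10^-4, f = 0.01807, h_1 = f(L/D)V²/2g = 39.13 m
Pipe 2: V = 0.3075 m/s, Re = 7.28×10^4, ε/D = 4.72×10^-6, f = 0.01908, h_2 = f(L/D)V²/2g = 0.5159 m
Series → Q common, losses add: H = Σh = 39.65 m

H ≈ 39.6 m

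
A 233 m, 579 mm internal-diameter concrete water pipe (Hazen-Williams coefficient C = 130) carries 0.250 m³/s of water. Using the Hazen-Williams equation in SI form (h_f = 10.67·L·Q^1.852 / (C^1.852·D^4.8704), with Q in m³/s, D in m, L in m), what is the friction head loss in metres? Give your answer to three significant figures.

h_f ≈ 0.332 m

h_f = 10.67·233·0.250^1.852 / (130^1.852·0.579^4.8704) = 0.3321 m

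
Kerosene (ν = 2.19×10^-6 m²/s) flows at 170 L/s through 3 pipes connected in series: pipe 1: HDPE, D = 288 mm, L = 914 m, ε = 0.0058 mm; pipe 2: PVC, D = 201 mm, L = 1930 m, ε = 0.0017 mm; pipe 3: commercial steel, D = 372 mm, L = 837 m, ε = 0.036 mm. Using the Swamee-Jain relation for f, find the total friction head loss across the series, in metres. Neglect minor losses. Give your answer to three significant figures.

Pipe 1: V = 2.610 m/s, Re = 3.43×10^5, ε/D = 2.01×10^-5, f = 0.01427, h_1 = f(L/D)V²/2g = 15.72 m
Pipe 2: V = 5.358 m/s, Re = 4.92×10^5, ε/D = 8.46×10^-6, f = 0.01326, h_2 = f(L/D)V²/2g = 186.3 m
Pipe 3: V = 1.564 m/s, Re = 2.66×10^5, ε/D = 9.68×10^-5, f = 0.01568, h_3 = f(L/D)V²/2g = 4.398 m
Series → Q common, losses add: H = Σh = 206.5 m

H ≈ 206 m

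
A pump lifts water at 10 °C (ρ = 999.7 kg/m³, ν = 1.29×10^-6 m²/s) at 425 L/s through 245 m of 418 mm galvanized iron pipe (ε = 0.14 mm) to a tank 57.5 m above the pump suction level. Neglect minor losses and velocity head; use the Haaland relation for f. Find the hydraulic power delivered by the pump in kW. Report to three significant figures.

P_hyd ≈ 259 kW

V = 4Q/(πD²) = 3.097 m/s; Re = 1.00×10^6; ε/D = 3.35×10^-4; f = 0.01591
h_f = f(L/D)V²/2g = 4.558 m
Total head H = z + h_f = 57.5 + 4.558 = 62.06 m
P_hyd = ρgQH = 999.7·9.81·0.425·62.06 = 258.7 kW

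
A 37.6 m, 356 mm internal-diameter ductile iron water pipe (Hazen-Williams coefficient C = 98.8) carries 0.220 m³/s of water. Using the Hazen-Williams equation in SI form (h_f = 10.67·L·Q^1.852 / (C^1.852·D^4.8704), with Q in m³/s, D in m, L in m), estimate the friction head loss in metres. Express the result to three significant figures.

h_f ≈ 0.751 m

h_f = 10.67·37.6·0.220^1.852 / (98.8^1.852·0.356^4.8704) = 0.7514 m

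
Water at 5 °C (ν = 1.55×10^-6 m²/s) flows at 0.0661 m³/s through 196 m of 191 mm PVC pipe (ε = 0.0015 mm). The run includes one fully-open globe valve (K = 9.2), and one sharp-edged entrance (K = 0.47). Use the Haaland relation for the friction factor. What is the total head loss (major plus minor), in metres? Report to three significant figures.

H_L ≈ 6.67 m

V = 4Q/(πD²) = 2.307 m/s; V²/2g = 0.2713 m
Re = 2.84×10^5, ε/D = 7.85×10^-6 → f = 0.01455 (Haaland)
Major: h_f = f(L/D)·V²/2g = 0.01455·1026·0.2713 = 4.050 m
Minor: ΣK = 9.67; h_m = ΣK·V²/2g = 2.623 m
Total H_L = 4.050 + 2.623 = 6.673 m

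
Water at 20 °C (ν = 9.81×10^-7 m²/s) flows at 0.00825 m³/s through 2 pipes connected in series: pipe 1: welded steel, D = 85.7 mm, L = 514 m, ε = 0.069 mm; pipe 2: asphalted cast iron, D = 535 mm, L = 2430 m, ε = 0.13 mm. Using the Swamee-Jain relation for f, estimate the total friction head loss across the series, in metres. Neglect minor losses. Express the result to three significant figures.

Pipe 1: V = 1.430 m/s, Re = 1.25×10^5, ε/D = 8.05×10^-4, f = 0.02117, h_1 = f(L/D)V²/2g = 13.24 m
Pipe 2: V = 0.03670 m/s, Re = 2.00×10^4, ε/D = 2.43×10^-4, f = 0.02641, h_2 = f(L/D)V²/2g = 0.008234 m
Series → Q common, losses add: H = Σh = 13.25 m

H ≈ 13.2 m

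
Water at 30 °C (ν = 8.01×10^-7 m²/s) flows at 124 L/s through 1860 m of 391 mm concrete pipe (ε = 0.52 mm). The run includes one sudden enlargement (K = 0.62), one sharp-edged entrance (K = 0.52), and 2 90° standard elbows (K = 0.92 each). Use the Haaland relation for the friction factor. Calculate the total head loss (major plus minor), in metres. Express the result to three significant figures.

V = 4Q/(πD²) = 1.033 m/s; V²/2g = 0.05436 m
Re = 5.04×10^5, ε/D = 0.00133 → f = 0.02154 (Haaland)
Major: h_f = f(L/D)·V²/2g = 0.02154·4757·0.05436 = 5.570 m
Minor: ΣK = 2.98; h_m = ΣK·V²/2g = 0.1620 m
Total H_L = 5.570 + 0.1620 = 5.732 m

H_L ≈ 5.73 m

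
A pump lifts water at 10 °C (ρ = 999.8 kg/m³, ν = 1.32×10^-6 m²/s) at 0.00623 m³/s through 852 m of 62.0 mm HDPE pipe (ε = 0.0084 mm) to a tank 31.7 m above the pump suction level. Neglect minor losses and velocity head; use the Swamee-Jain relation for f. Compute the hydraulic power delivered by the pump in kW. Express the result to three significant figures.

P_hyd ≈ 5.35 kW

V = 4Q/(πD²) = 2.064 m/s; Re = 9.69×10^4; ε/D = 1.35×10^-4; f = 0.01875
h_f = f(L/D)V²/2g = 55.93 m
Total head H = z + h_f = 31.7 + 55.93 = 87.63 m
P_hyd = ρgQH = 999.8·9.81·0.00623·87.63 = 5.355 kW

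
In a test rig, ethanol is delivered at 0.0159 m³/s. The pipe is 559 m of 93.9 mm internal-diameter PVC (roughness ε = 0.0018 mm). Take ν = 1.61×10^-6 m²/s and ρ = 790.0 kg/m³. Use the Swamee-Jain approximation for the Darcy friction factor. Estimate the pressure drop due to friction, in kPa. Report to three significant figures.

V = 4Q/(πD²) = 4·0.0159/(π·0.0939²) = 2.296 m/s
Re = VD/ν = 2.296·0.0939/1.61×10^-6 = 1.34×10^5 → turbulent
ε/D = 0.0018/93.9 = 1.92×10^-5
Swamee-Jain: f = 0.01696
h_f = f(L/D)V²/(2g) = 0.01696·(559/0.0939)·2.296²/(2·9.81) = 27.13 m
Δp = ρg·h_f = 790.0·9.81·27.13 = 210.2 kPa

Δp ≈ 210 kPa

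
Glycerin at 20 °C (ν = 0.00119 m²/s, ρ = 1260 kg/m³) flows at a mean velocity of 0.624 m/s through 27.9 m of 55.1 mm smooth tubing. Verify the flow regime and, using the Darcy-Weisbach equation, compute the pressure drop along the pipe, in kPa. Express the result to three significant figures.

Re = VD/ν = 0.624·0.05510/0.00119 = 28.9 → laminar (Re < 2300)
f = 64/Re = 2.215
h_f = f(L/D)V²/(2g) = 2.215·(27.9/0.05510)·0.624²/(2·9.81) = 22.26 m
Δp = ρg·h_f = 1260·9.81·22.26 = 275.1 kPa

Δp ≈ 275 kPa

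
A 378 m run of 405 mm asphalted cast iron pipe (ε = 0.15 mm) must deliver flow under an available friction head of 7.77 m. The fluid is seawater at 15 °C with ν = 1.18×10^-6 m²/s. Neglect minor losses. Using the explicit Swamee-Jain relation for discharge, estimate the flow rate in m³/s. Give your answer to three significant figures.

Q ≈ 0.409 m³/s

Swamee-Jain (Type II): Q = -0.965·√(gD⁵h_f/L)·ln[ε/(3.7D) + √(3.17ν²L/(gD³h_f))]
√(gD⁵h_f/L) = √(9.81·0.405⁵·7.77/378) = 0.04687
ε/(3.7D) = 1.00×10^-4; √(3.17ν²L/(gD³h_f)) = 1.82×10^-5
Q = -0.965·0.04687·ln(1.183×10^-4) = 0.4090 m³/s
Check: V = 3.18 m/s, Re = 1.09×10^6, f = 0.01630, h_f = 7.82 m ≈ 7.77 m ✓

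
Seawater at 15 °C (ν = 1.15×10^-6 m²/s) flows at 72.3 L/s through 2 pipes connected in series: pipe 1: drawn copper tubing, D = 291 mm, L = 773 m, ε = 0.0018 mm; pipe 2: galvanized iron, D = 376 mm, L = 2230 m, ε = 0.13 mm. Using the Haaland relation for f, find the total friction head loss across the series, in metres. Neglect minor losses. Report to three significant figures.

H ≈ 4.60 m

Pipe 1: V = 1.087 m/s, Re = 2.75×10^5, ε/D = 6.19×10^-6, f = 0.01462, h_1 = f(L/D)V²/2g = 2.340 m
Pipe 2: V = 0.6511 m/s, Re = 2.13×10^5, ε/D = 3.46×10^-4, f = 0.01767, h_2 = f(L/D)V²/2g = 2.264 m
Series → Q common, losses add: H = Σh = 4.604 m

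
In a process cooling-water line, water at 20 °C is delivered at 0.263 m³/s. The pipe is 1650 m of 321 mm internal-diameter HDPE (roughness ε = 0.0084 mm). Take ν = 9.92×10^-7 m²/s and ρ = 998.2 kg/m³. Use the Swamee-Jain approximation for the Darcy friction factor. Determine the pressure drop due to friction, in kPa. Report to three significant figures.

Δp ≈ 329 kPa

V = 4Q/(πD²) = 4·0.263/(π·0.321²) = 3.250 m/s
Re = VD/ν = 3.250·0.321/9.92×10^-7 = 1.05×10^6 → turbulent
ε/D = 0.0084/321 = 2.62×10^-5
Swamee-Jain: f = 0.01213
h_f = f(L/D)V²/(2g) = 0.01213·(1650/0.321)·3.250²/(2·9.81) = 33.58 m
Δp = ρg·h_f = 998.2·9.81·33.58 = 328.8 kPa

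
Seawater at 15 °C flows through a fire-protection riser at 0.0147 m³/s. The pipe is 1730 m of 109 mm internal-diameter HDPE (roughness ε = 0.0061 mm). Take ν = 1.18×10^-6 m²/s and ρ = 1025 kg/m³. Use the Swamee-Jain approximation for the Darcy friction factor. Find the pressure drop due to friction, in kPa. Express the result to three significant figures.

V = 4Q/(πD²) = 4·0.0147/(π·0.109²) = 1.575 m/s
Re = VD/ν = 1.575·0.109/1.18×10^-6 = 1.46×10^5 → turbulent
ε/D = 0.0061/109 = 5.60×10^-5
Swamee-Jain: f = 0.01696
h_f = f(L/D)V²/(2g) = 0.01696·(1730/0.109)·1.575²/(2·9.81) = 34.04 m
Δp = ρg·h_f = 1025·9.81·34.04 = 342.3 kPa

Δp ≈ 342 kPa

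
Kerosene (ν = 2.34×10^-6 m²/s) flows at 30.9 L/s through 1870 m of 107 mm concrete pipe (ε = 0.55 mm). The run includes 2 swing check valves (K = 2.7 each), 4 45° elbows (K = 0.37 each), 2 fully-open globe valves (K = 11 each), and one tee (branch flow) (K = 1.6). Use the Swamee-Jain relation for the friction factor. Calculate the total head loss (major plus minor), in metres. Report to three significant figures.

H_L ≈ 349 m

V = 4Q/(πD²) = 3.436 m/s; V²/2g = 0.6019 m
Re = 1.57×10^5, ε/D = 0.00514 → f = 0.03141 (Swamee-Jain)
Major: h_f = f(L/D)·V²/2g = 0.03141·17477·0.6019 = 330.4 m
Minor: ΣK = 30.5; h_m = ΣK·V²/2g = 18.35 m
Total H_L = 330.4 + 18.35 = 348.8 m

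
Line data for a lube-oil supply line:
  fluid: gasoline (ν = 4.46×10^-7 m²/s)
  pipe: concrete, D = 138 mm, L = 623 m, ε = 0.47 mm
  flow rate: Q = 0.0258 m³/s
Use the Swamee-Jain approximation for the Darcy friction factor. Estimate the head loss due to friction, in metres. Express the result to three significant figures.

h_f ≈ 18.8 m

V = 4Q/(πD²) = 4·0.0258/(π·0.138²) = 1.725 m/s
Re = VD/ν = 1.725·0.138/4.46×10^-7 = 5.34×10^5 → turbulent
ε/D = 0.47/138 = 0.00341
Swamee-Jain: f = 0.02746
h_f = f(L/D)V²/(2g) = 0.02746·(623/0.138)·1.725²/(2·9.81) = 18.80 m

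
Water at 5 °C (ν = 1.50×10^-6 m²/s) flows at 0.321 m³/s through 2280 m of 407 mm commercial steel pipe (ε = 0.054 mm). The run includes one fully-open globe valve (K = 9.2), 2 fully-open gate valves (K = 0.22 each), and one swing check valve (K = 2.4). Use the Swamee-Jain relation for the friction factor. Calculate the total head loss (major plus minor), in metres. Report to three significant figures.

V = 4Q/(πD²) = 2.467 m/s; V²/2g = 0.3103 m
Re = 6.69×10^5, ε/D = 1.33×10^-4 → f = 0.01442 (Swamee-Jain)
Major: h_f = f(L/D)·V²/2g = 0.01442·5602·0.3103 = 25.07 m
Minor: ΣK = 12.0; h_m = ΣK·V²/2g = 3.736 m
Total H_L = 25.07 + 3.736 = 28.81 m

H_L ≈ 28.8 m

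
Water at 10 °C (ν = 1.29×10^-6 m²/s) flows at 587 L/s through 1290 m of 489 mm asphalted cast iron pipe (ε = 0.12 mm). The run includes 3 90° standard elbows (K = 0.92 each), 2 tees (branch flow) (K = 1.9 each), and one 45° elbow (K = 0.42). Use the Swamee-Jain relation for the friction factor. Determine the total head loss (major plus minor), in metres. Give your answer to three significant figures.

H_L ≈ 23.3 m

V = 4Q/(πD²) = 3.126 m/s; V²/2g = 0.4979 m
Re = 1.18×10^6, ε/D = 2.45×10^-4 → f = 0.01512 (Swamee-Jain)
Major: h_f = f(L/D)·V²/2g = 0.01512·2638·0.4979 = 19.87 m
Minor: ΣK = 6.98; h_m = ΣK·V²/2g = 3.476 m
Total H_L = 19.87 + 3.476 = 23.34 m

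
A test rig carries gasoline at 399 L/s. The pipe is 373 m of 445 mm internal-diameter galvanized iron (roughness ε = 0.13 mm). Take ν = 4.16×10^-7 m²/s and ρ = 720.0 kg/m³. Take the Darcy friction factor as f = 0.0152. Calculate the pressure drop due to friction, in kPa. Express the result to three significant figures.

Δp ≈ 30.2 kPa

V = 4Q/(πD²) = 4·0.399/(π·0.445²) = 2.565 m/s
h_f = f(L/D)V²/(2g) = 0.01520·(373/0.445)·2.565²/(2·9.81) = 4.274 m
Δp = ρg·h_f = 720.0·9.81·4.274 = 30.19 kPa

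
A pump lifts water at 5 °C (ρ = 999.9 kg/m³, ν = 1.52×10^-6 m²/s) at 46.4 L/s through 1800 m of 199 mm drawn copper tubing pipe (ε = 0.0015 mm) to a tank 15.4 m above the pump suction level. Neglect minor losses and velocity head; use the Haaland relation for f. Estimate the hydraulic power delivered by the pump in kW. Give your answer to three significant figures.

V = 4Q/(πD²) = 1.492 m/s; Re = 1.95×10^5; ε/D = 7.54×10^-6; f = 0.01561
h_f = f(L/D)V²/2g = 16.02 m
Total head H = z + h_f = 15.4 + 16.02 = 31.42 m
P_hyd = ρgQH = 999.9·9.81·0.0464·31.42 = 14.30 kW

P_hyd ≈ 14.3 kW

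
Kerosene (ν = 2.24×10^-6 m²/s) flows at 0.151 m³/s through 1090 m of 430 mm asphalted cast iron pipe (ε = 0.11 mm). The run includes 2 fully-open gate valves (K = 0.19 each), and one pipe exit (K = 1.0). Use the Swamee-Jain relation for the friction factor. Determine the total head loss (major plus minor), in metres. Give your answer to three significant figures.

V = 4Q/(πD²) = 1.040 m/s; V²/2g = 0.05511 m
Re = 2.00×10^5, ε/D = 2.56×10^-4 → f = 0.01751 (Swamee-Jain)
Major: h_f = f(L/D)·V²/2g = 0.01751·2535·0.05511 = 2.446 m
Minor: ΣK = 1.38; h_m = ΣK·V²/2g = 0.07605 m
Total H_L = 2.446 + 0.07605 = 2.522 m

H_L ≈ 2.52 m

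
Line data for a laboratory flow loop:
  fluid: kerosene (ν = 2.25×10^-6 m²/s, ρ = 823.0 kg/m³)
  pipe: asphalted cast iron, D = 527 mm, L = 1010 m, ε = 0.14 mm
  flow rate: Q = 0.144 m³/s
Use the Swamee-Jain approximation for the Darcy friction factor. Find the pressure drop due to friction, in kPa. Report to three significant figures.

Δp ≈ 6.24 kPa

V = 4Q/(πD²) = 4·0.144/(π·0.527²) = 0.6602 m/s
Re = VD/ν = 0.6602·0.527/2.25×10^-6 = 1.55×10^5 → turbulent
ε/D = 0.14/527 = 2.66×10^-4
Swamee-Jain: f = 0.01815
h_f = f(L/D)V²/(2g) = 0.01815·(1010/0.527)·0.6602²/(2·9.81) = 0.7727 m
Δp = ρg·h_f = 823.0·9.81·0.7727 = 6.238 kPa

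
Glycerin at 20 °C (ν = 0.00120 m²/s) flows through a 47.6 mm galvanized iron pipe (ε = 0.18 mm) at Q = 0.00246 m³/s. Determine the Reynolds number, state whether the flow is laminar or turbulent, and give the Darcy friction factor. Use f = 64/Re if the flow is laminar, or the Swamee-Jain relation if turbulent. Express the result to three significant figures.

V = 4Q/(πD²) = 1.382 m/s
Re = VD/ν = 1.382·0.0476/0.00120 = 54.8
Re < 2300 → laminar → f = 64/Re = 1.167

Re ≈ 54.8; laminar; f = 64/Re ≈ 1.17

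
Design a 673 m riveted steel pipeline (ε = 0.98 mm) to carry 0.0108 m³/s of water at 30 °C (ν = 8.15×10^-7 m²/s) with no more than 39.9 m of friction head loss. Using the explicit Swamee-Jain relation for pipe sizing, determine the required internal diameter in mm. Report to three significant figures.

Swamee-Jain (Type III): D = 0.66·[ε^1.25·(LQ²/(gh_f))^4.75 + ν·Q^9.4·(L/(gh_f))^5.2]^0.04
LQ²/(gh_f) = 2.005×10^-4; L/(gh_f) = 1.719
Term 1 = ε^1.25·(…)^4.75 = 4.73×10^-22; Term 2 = ν·Q^9.4·(…)^5.2 = 4.46×10^-24
D = 0.66·(4.73×10^-22 + 4.46×10^-24)^0.04 = 0.09262 m = 92.6 mm
Check: V = 1.60 m/s, Re = 1.82×10^5, f = 0.03912, h_f = 37.2 m ≈ 39.9 m ✓

D ≈ 92.6 mm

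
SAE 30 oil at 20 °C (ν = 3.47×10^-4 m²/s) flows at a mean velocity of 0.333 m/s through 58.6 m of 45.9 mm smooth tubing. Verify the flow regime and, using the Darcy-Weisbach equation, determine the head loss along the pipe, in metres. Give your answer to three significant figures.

Re = VD/ν = 0.333·0.04590/3.47×10^-4 = 44.0 → laminar (Re < 2300)
f = 64/Re = 1.453
h_f = f(L/D)V²/(2g) = 1.453·(58.6/0.04590)·0.333²/(2·9.81) = 10.48 m

h_f ≈ 10.5 m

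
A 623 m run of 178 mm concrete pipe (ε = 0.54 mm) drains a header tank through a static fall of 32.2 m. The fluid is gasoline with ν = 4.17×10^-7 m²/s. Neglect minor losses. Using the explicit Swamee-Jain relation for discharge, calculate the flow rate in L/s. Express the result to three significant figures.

Swamee-Jain (Type II): Q = -0.965·√(gD⁵h_f/L)·ln[ε/(3.7D) + √(3.17ν²L/(gD³h_f))]
√(gD⁵h_f/L) = √(9.81·0.178⁵·32.2/623) = 0.009518
ε/(3.7D) = 8.20×10^-4; √(3.17ν²L/(gD³h_f)) = 1.39×10^-5
Q = -0.965·0.009518·ln(8.338×10^-4) = 0.06512 m³/s
Check: V = 2.62 m/s, Re = 1.12×10^6, f = 0.02643, h_f = 32.3 m ≈ 32.2 m ✓

Q ≈ 65.1 L/s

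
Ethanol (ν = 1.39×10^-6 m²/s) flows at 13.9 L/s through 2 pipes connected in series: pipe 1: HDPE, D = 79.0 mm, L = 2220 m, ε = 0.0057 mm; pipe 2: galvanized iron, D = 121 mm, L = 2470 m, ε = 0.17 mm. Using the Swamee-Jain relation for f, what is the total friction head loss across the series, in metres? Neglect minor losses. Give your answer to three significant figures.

H ≈ 229 m

Pipe 1: V = 2.836 m/s, Re = 1.61×10^5, ε/D = 7.22×10^-5, f = 0.01677, h_1 = f(L/D)V²/2g = 193.1 m
Pipe 2: V = 1.209 m/s, Re = 1.05×10^5, ε/D = 0.00140, f = 0.02356, h_2 = f(L/D)V²/2g = 35.82 m
Series → Q common, losses add: H = Σh = 229.0 m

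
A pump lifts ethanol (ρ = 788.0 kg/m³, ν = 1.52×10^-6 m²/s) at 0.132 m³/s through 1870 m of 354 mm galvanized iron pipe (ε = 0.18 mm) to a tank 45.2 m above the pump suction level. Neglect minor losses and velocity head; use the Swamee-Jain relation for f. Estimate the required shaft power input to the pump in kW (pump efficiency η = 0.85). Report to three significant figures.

P_shaft ≈ 64.9 kW

V = 4Q/(πD²) = 1.341 m/s; Re = 3.12×10^5; ε/D = 5.08×10^-4; f = 0.01833
h_f = f(L/D)V²/2g = 8.875 m
Total head H = z + h_f = 45.2 + 8.875 = 54.07 m
P_hyd = ρgQH = 788.0·9.81·0.132·54.07 = 55.18 kW
P_shaft = P_hyd/η = 55.18/0.85 = 64.92 kW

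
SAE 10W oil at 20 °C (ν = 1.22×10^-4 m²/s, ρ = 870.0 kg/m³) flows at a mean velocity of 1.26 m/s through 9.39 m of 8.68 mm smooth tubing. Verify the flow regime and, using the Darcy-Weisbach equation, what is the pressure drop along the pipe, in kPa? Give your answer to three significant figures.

Δp ≈ 533 kPa

Re = VD/ν = 1.26·0.008680/1.22×10^-4 = 89.6 → laminar (Re < 2300)
f = 64/Re = 0.7139
h_f = f(L/D)V²/(2g) = 0.7139·(9.39/0.008680)·1.26²/(2·9.81) = 62.49 m
Δp = ρg·h_f = 870.0·9.81·62.49 = 533.4 kPa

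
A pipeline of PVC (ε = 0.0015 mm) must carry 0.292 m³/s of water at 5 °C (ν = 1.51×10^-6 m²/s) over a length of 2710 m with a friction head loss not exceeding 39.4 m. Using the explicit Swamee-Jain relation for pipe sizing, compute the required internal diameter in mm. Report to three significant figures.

D ≈ 365 mm

Swamee-Jain (Type III): D = 0.66·[ε^1.25·(LQ²/(gh_f))^4.75 + ν·Q^9.4·(L/(gh_f))^5.2]^0.04
LQ²/(gh_f) = 0.5978; L/(gh_f) = 7.011
Term 1 = ε^1.25·(…)^4.75 = 4.56×10^-9; Term 2 = ν·Q^9.4·(…)^5.2 = 3.56×10^-7
D = 0.66·(4.56×10^-9 + 3.56×10^-7)^0.04 = 0.3646 m = 365 mm
Check: V = 2.80 m/s, Re = 6.75×10^5, f = 0.01250, h_f = 37.0 m ≈ 39.4 m ✓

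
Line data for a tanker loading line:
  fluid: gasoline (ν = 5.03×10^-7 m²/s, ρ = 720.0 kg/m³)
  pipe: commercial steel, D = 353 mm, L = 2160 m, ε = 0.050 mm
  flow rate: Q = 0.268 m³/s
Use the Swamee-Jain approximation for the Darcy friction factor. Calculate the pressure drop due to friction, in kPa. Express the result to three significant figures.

V = 4Q/(πD²) = 4·0.268/(π·0.353²) = 2.738 m/s
Re = VD/ν = 2.738·0.353/5.03×10^-7 = 1.92×10^6 → turbulent
ε/D = 0.050/353 = 1.42×10^-4
Swamee-Jain: f = 0.01357
h_f = f(L/D)V²/(2g) = 0.01357·(2160/0.353)·2.738²/(2·9.81) = 31.73 m
Δp = ρg·h_f = 720.0·9.81·31.73 = 224.1 kPa

Δp ≈ 224 kPa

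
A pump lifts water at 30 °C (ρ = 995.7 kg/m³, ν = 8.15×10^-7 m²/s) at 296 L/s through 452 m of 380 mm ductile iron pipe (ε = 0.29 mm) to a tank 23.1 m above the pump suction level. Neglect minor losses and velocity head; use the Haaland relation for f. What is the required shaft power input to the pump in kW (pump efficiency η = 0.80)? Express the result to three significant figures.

V = 4Q/(πD²) = 2.610 m/s; Re = 1.22×10^6; ε/D = 7.63×10^-4; f = 0.01871
h_f = f(L/D)V²/2g = 7.726 m
Total head H = z + h_f = 23.1 + 7.726 = 30.83 m
P_hyd = ρgQH = 995.7·9.81·0.296·30.83 = 89.13 kW
P_shaft = P_hyd/η = 89.13/0.80 = 111.4 kW

P_shaft ≈ 111 kW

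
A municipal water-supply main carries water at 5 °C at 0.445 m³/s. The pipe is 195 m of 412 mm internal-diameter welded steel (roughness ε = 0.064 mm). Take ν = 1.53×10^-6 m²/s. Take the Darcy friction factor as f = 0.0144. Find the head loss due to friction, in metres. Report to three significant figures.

V = 4Q/(πD²) = 4·0.445/(π·0.412²) = 3.338 m/s
h_f = f(L/D)V²/(2g) = 0.01440·(195/0.412)·3.338²/(2·9.81) = 3.870 m

h_f ≈ 3.87 m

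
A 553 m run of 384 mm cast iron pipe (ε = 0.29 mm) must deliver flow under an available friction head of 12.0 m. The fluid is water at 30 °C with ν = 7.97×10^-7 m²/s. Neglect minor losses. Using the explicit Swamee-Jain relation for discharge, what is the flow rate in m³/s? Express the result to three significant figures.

Q ≈ 0.343 m³/s

Swamee-Jain (Type II): Q = -0.965·√(gD⁵h_f/L)·ln[ε/(3.7D) + √(3.17ν²L/(gD³h_f))]
√(gD⁵h_f/L) = √(9.81·0.384⁵·12.0/553) = 0.04216
ε/(3.7D) = 2.04×10^-4; √(3.17ν²L/(gD³h_f)) = 1.29×10^-5
Q = -0.965·0.04216·ln(2.170×10^-4) = 0.3432 m³/s
Check: V = 2.96 m/s, Re = 1.43×10^6, f = 0.01870, h_f = 12.1 m ≈ 12.0 m ✓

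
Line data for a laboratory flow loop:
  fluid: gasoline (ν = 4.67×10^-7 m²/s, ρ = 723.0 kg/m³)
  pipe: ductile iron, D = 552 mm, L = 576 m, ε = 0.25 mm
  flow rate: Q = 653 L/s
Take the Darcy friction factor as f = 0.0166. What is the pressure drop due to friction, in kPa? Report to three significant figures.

Δp ≈ 46.6 kPa

V = 4Q/(πD²) = 4·0.653/(π·0.552²) = 2.729 m/s
h_f = f(L/D)V²/(2g) = 0.01660·(576/0.552)·2.729²/(2·9.81) = 6.573 m
Δp = ρg·h_f = 723.0·9.81·6.573 = 46.62 kPa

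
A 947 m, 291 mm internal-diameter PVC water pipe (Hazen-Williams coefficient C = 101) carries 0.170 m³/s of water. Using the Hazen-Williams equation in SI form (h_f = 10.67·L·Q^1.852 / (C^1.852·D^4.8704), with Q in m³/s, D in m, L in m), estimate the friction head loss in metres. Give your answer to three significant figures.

h_f = 10.67·947·0.170^1.852 / (101^1.852·0.291^4.8704) = 30.09 m

h_f ≈ 30.1 m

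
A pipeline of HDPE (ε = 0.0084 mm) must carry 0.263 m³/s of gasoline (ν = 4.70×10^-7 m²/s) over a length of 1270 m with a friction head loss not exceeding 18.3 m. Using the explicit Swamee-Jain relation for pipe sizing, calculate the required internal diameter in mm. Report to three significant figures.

D ≈ 339 mm

Swamee-Jain (Type III): D = 0.66·[ε^1.25·(LQ²/(gh_f))^4.75 + ν·Q^9.4·(L/(gh_f))^5.2]^0.04
LQ²/(gh_f) = 0.4893; L/(gh_f) = 7.074
Term 1 = ε^1.25·(…)^4.75 = 1.52×10^-8; Term 2 = ν·Q^9.4·(…)^5.2 = 4.35×10^-8
D = 0.66·(1.52×10^-8 + 4.35×10^-8)^0.04 = 0.3391 m = 339 mm
Check: V = 2.91 m/s, Re = 2.10×10^6, f = 0.01115, h_f = 18.1 m ≈ 18.3 m ✓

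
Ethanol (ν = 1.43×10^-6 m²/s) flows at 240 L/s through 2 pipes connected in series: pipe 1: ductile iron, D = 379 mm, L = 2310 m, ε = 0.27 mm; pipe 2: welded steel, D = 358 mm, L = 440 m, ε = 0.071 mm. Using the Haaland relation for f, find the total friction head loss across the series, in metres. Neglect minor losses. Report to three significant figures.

Pipe 1: V = 2.127 m/s, Re = 5.64×10^5, ε/D = 7.12×10^-4, f = 0.01874, h_1 = f(L/D)V²/2g = 26.34 m
Pipe 2: V = 2.384 m/s, Re = 5.97×10^5, ε/D = 1.98×10^-4, f = 0.01506, h_2 = f(L/D)V²/2g = 5.364 m
Series → Q common, losses add: H = Σh = 31.71 m

H ≈ 31.7 m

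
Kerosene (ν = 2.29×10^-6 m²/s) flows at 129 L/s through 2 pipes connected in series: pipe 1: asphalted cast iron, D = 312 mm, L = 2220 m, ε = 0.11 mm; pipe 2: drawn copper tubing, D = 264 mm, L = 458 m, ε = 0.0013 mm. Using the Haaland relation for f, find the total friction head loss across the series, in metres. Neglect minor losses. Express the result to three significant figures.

Pipe 1: V = 1.687 m/s, Re = 2.30×10^5, ε/D = 3.53×10^-4, f = 0.01757, h_1 = f(L/D)V²/2g = 18.14 m
Pipe 2: V = 2.357 m/s, Re = 2.72×10^5, ε/D = 4.92×10^-6, f = 0.01465, h_2 = f(L/D)V²/2g = 7.194 m
Series → Q common, losses add: H = Σh = 25.34 m

H ≈ 25.3 m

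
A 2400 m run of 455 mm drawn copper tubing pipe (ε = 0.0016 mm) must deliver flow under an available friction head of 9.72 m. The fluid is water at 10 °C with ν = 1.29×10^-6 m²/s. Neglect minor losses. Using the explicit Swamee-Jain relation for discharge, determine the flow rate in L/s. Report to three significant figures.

Q ≈ 273 L/s

Swamee-Jain (Type II): Q = -0.965·√(gD⁵h_f/L)·ln[ε/(3.7D) + √(3.17ν²L/(gD³h_f))]
√(gD⁵h_f/L) = √(9.81·0.455⁵·9.72/2400) = 0.02783
ε/(3.7D) = 9.50×10^-7; √(3.17ν²L/(gD³h_f)) = 3.75×10^-5
Q = -0.965·0.02783·ln(3.849×10^-5) = 0.2730 m³/s
Check: V = 1.68 m/s, Re = 5.92×10^5, f = 0.01277, h_f = 9.68 m ≈ 9.72 m ✓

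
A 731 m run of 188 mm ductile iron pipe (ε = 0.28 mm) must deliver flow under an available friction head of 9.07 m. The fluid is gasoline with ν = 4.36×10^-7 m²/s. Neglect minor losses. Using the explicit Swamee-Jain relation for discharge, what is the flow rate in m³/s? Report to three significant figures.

Q ≈ 0.0400 m³/s

Swamee-Jain (Type II): Q = -0.965·√(gD⁵h_f/L)·ln[ε/(3.7D) + √(3.17ν²L/(gD³h_f))]
√(gD⁵h_f/L) = √(9.81·0.188⁵·9.07/731) = 0.005347
ε/(3.7D) = 4.03×10^-4; √(3.17ν²L/(gD³h_f)) = 2.73×10^-5
Q = -0.965·0.005347·ln(4.298×10^-4) = 0.04000 m³/s
Check: V = 1.44 m/s, Re = 6.21×10^5, f = 0.02216, h_f = 9.12 m ≈ 9.07 m ✓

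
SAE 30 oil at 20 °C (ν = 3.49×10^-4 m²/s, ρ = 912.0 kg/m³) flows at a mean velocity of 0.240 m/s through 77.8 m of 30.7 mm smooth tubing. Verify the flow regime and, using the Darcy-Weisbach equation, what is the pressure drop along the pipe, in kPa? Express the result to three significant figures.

Δp ≈ 202 kPa

Re = VD/ν = 0.240·0.03070/3.49×10^-4 = 21.1 → laminar (Re < 2300)
f = 64/Re = 3.031
h_f = f(L/D)V²/(2g) = 3.031·(77.8/0.03070)·0.240²/(2·9.81) = 22.55 m
Δp = ρg·h_f = 912.0·9.81·22.55 = 201.8 kPa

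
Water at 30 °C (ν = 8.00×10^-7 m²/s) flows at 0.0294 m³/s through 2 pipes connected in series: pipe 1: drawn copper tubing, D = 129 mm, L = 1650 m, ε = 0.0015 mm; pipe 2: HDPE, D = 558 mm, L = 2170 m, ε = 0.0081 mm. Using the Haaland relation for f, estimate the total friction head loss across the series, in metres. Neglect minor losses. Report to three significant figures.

Pipe 1: V = 2.249 m/s, Re = 3.63×10^5, ε/D = 1.16×10^-5, f = 0.01395, h_1 = f(L/D)V²/2g = 46.03 m
Pipe 2: V = 0.1202 m/s, Re = 8.39×10^4, ε/D = 1.45×10^-5, f = 0.01855, h_2 = f(L/D)V²/2g = 0.05313 m
Series → Q common, losses add: H = Σh = 46.08 m

H ≈ 46.1 m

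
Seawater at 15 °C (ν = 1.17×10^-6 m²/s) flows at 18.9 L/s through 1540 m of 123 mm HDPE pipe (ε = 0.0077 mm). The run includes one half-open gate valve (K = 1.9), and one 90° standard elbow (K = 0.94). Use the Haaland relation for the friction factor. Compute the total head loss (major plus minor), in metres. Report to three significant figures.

V = 4Q/(πD²) = 1.591 m/s; V²/2g = 0.1290 m
Re = 1.67×10^5, ε/D = 6.26×10^-5 → f = 0.01643 (Haaland)
Major: h_f = f(L/D)·V²/2g = 0.01643·12520·0.1290 = 26.53 m
Minor: ΣK = 2.84; h_m = ΣK·V²/2g = 0.3662 m
Total H_L = 26.53 + 0.3662 = 26.89 m

H_L ≈ 26.9 m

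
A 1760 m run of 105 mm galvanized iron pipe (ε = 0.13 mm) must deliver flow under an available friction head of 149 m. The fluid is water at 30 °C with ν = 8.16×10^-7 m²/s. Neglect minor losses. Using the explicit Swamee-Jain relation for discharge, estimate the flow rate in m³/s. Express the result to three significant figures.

Swamee-Jain (Type II): Q = -0.965·√(gD⁵h_f/L)·ln[ε/(3.7D) + √(3.17ν²L/(gD³h_f))]
√(gD⁵h_f/L) = √(9.81·0.105⁵·149/1760) = 0.003256
ε/(3.7D) = 3.35×10^-4; √(3.17ν²L/(gD³h_f)) = 4.69×10^-5
Q = -0.965·0.003256·ln(3.815×10^-4) = 0.02473 m³/s
Check: V = 2.86 m/s, Re = 3.68×10^5, f = 0.02153, h_f = 150 m ≈ 149 m ✓

Q ≈ 0.0247 m³/s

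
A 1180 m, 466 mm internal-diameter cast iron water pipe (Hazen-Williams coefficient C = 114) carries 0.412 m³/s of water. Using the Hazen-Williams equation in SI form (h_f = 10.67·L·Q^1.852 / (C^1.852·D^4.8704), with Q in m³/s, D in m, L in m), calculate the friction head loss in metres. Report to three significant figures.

h_f = 10.67·1180·0.412^1.852 / (114^1.852·0.466^4.8704) = 15.58 m

h_f ≈ 15.6 m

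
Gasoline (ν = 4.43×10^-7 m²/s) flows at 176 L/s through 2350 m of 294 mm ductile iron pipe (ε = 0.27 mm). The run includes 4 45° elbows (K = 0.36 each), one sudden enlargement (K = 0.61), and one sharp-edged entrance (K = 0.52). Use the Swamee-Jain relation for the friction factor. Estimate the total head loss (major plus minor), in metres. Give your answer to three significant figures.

H_L ≈ 54.3 m

V = 4Q/(πD²) = 2.593 m/s; V²/2g = 0.3426 m
Re = 1.72×10^6, ε/D = 9.18×10^-4 → f = 0.01949 (Swamee-Jain)
Major: h_f = f(L/D)·V²/2g = 0.01949·7993·0.3426 = 53.37 m
Minor: ΣK = 2.57; h_m = ΣK·V²/2g = 0.8804 m
Total H_L = 53.37 + 0.8804 = 54.25 m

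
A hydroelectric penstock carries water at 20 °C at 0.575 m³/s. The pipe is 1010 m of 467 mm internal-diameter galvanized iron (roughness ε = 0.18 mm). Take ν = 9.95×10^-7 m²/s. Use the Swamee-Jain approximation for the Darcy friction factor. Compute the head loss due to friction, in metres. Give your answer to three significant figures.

h_f ≈ 20.2 m

V = 4Q/(πD²) = 4·0.575/(π·0.467²) = 3.357 m/s
Re = VD/ν = 3.357·0.467/9.95×10^-7 = 1.58×10^6 → turbulent
ε/D = 0.18/467 = 3.85×10^-4
Swamee-Jain: f = 0.01624
h_f = f(L/D)V²/(2g) = 0.01624·(1010/0.467)·3.357²/(2·9.81) = 20.18 m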